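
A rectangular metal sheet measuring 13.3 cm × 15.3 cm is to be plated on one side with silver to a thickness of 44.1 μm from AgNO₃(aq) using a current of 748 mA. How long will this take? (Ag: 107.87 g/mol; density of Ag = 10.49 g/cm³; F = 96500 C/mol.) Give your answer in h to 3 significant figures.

Plated area = 13.3 × 15.3 = 203.5 cm²
Volume = 203.5 × 44.1×10⁻⁴ cm = 0.8974 cm³
m(Ag) = 0.8974 × 10.49 = 9.414 g
n(Ag) = 9.414 / 107.87 = 0.08727 mol; n(e⁻) = 0.08727 mol
Q = 0.08727 × 96500 = 8422 C
t = 8422 / 0.748 = 11260 s = 3.13 h

3.13 h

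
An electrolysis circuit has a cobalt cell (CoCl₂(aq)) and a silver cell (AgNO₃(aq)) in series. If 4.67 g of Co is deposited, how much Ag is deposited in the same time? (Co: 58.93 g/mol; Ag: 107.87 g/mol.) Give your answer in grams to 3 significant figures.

n(Co) = 4.67 / 58.93 = 0.07925 mol
Co²⁺ + 2e⁻ → Co, so n(e⁻) = 2 × 0.07925 = 0.1585 mol
In series, the same 0.1585 mol of electrons flows through the second cell.
Ag⁺ + e⁻ → Ag, so n(Ag) = 0.1585 mol
m(Ag) = 0.1585 × 107.87 = 17.1 g

17.1 g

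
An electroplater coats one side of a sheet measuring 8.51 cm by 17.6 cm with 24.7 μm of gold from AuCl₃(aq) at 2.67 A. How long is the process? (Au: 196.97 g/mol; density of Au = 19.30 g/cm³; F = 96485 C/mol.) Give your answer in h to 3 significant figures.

Plated area = 8.51 × 17.6 = 149.8 cm²
Volume = 149.8 × 24.7×10⁻⁴ cm = 0.3700 cm³
m(Au) = 0.3700 × 19.30 = 7.141 g
n(Au) = 7.141 / 196.97 = 0.03625 mol; n(e⁻) = 3 × 0.03625 = 0.1088 mol
Q = 0.1088 × 96485 = 10500 C
t = 10500 / 2.67 = 3933 s = 1.09 h

1.09 h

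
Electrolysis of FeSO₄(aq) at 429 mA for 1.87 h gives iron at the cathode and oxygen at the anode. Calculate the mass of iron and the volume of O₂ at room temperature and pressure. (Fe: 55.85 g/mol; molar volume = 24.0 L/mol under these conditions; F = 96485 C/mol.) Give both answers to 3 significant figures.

0.836 g Fe; 0.180 L O₂

Q = 0.429 × 6732 = 2888 C; n(e⁻) = 2888 / 96485 = 0.02993 mol
Cathode: Fe²⁺ + 2e⁻ → Fe → n(Fe) = 0.02993/2 = 0.01497 mol → 0.836 g
Anode: 2H₂O → O₂ + 4H⁺ + 4e⁻ → n(O₂) = 0.02993/4 = 0.007483 mol → 0.180 L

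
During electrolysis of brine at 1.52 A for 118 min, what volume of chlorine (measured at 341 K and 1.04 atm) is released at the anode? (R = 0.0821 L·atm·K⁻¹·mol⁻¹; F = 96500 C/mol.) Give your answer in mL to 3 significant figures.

Q = 1.52 A × 7080 s = 10760 C
n(e⁻) = 10760 / 96500 = 0.1115 mol
2Cl⁻ → Cl₂ + 2e⁻, so n(Cl₂) = 0.1115 / 2 = 0.05575 mol
V = nRT/P = 0.05575 × 0.0821 × 341 / 1.04 = 1.501 L
= 1500 mL

1500 mL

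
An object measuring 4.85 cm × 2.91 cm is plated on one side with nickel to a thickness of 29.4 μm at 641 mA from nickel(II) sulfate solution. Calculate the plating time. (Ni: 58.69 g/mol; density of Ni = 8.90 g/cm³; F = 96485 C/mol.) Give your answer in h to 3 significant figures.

Plated area = 4.85 × 2.91 = 14.11 cm²
Volume = 14.11 × 29.4×10⁻⁴ cm = 0.04148 cm³
m(Ni) = 0.04148 × 8.90 = 0.3692 g
n(Ni) = 0.3692 / 58.69 = 0.006291 mol; n(e⁻) = 2 × 0.006291 = 0.01258 mol
Q = 0.01258 × 96485 = 1214 C
t = 1214 / 0.641 = 1894 s = 0.526 h

0.526 h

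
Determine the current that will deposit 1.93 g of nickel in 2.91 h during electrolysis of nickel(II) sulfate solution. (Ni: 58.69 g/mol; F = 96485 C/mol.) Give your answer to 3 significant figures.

0.606 A

n(Ni) = 1.93 / 58.69 = 0.03288 mol
Ni²⁺ + 2e⁻ → Ni, so n(e⁻) = 2 × 0.03288 = 0.06576 mol
Q = 0.06576 × 96485 = 6345 C
I = Q / t = 6345 / 10476 s = 0.606 A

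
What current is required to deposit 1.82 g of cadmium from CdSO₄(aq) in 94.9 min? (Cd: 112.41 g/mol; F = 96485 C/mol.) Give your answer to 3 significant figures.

0.549 A

n(Cd) = 1.82 / 112.41 = 0.01619 mol
Cd²⁺ + 2e⁻ → Cd, so n(e⁻) = 2 × 0.01619 = 0.03238 mol
Q = 0.03238 × 96485 = 3124 C
I = Q / t = 3124 / 5694 s = 0.549 A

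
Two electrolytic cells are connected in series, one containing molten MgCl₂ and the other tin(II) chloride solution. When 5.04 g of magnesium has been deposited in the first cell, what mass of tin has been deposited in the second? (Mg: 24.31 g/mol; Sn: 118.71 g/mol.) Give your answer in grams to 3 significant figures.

24.6 g

n(Mg) = 5.04 / 24.31 = 0.2073 mol
Mg²⁺ + 2e⁻ → Mg, so n(e⁻) = 2 × 0.2073 = 0.4146 mol
In series, the same 0.4146 mol of electrons flows through the second cell.
Sn²⁺ + 2e⁻ → Sn, so n(Sn) = 0.4146 / 2 = 0.2073 mol
m(Sn) = 0.2073 × 118.71 = 24.6 g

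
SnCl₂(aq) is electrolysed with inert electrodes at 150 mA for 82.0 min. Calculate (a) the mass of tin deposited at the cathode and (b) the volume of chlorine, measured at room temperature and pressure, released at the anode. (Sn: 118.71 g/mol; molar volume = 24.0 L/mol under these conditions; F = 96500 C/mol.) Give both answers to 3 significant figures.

Q = 0.150 × 4920 = 738.0 C; n(e⁻) = 738.0 / 96500 = 0.007648 mol
Cathode: Sn²⁺ + 2e⁻ → Sn → n(Sn) = 0.007648/2 = 0.003824 mol → 0.454 g
Anode: 2Cl⁻ → Cl₂ + 2e⁻ → n(Cl₂) = 0.007648/2 = 0.003824 mol → 0.0918 L

0.454 g Sn; 0.0918 L Cl₂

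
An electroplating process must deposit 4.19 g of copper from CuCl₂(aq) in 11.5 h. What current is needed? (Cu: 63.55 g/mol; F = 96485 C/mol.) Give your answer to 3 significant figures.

0.307 A

n(Cu) = 4.19 / 63.55 = 0.06593 mol
Cu²⁺ + 2e⁻ → Cu, so n(e⁻) = 2 × 0.06593 = 0.1319 mol
Q = 0.1319 × 96485 = 12730 C
I = Q / t = 12730 / 41400 s = 0.307 A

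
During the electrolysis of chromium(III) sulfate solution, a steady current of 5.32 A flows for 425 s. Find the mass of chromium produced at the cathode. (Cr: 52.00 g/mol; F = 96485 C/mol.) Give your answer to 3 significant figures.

Q = 5.32 A × 425 s = 2261 C
n(e⁻) = 2261 / 96485 = 0.02343 mol
Cr³⁺ + 3e⁻ → Cr, so n(Cr) = 0.02343 / 3 = 0.007810 mol
m = 0.007810 × 52.00 = 0.406 g

0.406 g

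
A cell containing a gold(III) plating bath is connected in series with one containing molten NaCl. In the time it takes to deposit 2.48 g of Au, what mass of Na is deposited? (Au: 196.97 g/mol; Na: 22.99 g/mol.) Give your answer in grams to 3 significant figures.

n(Au) = 2.48 / 196.97 = 0.01259 mol
Au³⁺ + 3e⁻ → Au, so n(e⁻) = 3 × 0.01259 = 0.03777 mol
In series, the same 0.03777 mol of electrons flows through the second cell.
Na⁺ + e⁻ → Na, so n(Na) = 0.03777 mol
m(Na) = 0.03777 × 22.99 = 0.868 g

0.868 g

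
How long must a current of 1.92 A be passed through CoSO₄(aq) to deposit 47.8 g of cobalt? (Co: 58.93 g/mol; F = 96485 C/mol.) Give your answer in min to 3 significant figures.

n(Co) = 47.8 / 58.93 = 0.8111 mol
Co²⁺ + 2e⁻ → Co, so n(e⁻) = 2 × 0.8111 = 1.622 mol
Q = 1.622 × 96485 = 1.565×10^5 C
t = Q / I = 1.565×10^5 / 1.92 = 81510 s = 1360 min

1360 min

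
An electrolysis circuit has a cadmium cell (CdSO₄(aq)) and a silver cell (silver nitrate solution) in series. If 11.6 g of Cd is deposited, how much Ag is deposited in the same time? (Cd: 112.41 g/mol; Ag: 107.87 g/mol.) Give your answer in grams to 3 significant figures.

22.3 g

n(Cd) = 11.6 / 112.41 = 0.1032 mol
Cd²⁺ + 2e⁻ → Cd, so n(e⁻) = 2 × 0.1032 = 0.2064 mol
The cells are in series, so the same charge (and hence the same n(e⁻) = 0.2064 mol) passes through both.
Ag⁺ + e⁻ → Ag, so n(Ag) = 0.2064 mol
m(Ag) = 0.2064 × 107.87 = 22.3 g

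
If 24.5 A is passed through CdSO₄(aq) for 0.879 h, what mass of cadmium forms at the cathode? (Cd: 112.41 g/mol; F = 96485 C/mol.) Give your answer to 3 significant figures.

45.2 g

Q = 24.5 A × 3164.4 s = 77530 C
n(e⁻) = 77530 / 96485 = 0.8035 mol
Cd²⁺ + 2e⁻ → Cd, so n(Cd) = 0.8035 / 2 = 0.4018 mol
m = 0.4018 × 112.41 = 45.2 g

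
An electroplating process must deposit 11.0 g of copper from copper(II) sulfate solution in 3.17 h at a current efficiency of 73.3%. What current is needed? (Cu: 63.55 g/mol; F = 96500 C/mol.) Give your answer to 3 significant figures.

n(Cu) = 11.0 / 63.55 = 0.1731 mol
Cu²⁺ + 2e⁻ → Cu, so n(e⁻) = 2 × 0.1731 = 0.3462 mol
Q = 0.3462 × 96500 / 0.733 = 45580 C
I = Q / t = 45580 / 11412 s = 3.99 A

3.99 A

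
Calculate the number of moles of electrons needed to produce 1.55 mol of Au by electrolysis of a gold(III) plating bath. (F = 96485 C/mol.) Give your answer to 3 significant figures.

Au³⁺ + 3e⁻ → Au, so n(e⁻) = 3 × 1.55 = 4.650 mol

4.65 mol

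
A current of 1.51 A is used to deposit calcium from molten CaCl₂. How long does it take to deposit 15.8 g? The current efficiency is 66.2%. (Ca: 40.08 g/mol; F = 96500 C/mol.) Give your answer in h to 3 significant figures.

n(Ca) = 15.8 / 40.08 = 0.3942 mol
Ca²⁺ + 2e⁻ → Ca, so n(e⁻) = 2 × 0.3942 = 0.7884 mol
Q = 0.7884 × 96500 / 0.662 = 1.149×10^5 C
t = Q / I = 1.149×10^5 / 1.51 = 76090 s = 21.1 h

21.1 h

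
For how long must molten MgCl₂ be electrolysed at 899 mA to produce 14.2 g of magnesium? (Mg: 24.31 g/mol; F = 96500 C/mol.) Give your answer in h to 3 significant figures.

34.8 h

n(Mg) = 14.2 / 24.31 = 0.5841 mol
Mg²⁺ + 2e⁻ → Mg, so n(e⁻) = 2 × 0.5841 = 1.168 mol
Q = 1.168 × 96500 = 1.127×10^5 C
t = Q / I = 1.127×10^5 / 0.899 = 1.254×10^5 s = 34.8 h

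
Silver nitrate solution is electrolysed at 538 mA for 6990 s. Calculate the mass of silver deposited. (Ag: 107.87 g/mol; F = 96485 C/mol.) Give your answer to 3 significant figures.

Q = It = 0.538 × 6990 = 3761 C
n(e⁻) = Q/F = 3761/96485 = 0.03898 mol
Ag⁺ + e⁻ → Ag, so n(Ag) = 0.03898 mol
m = 0.03898 × 107.87 = 4.20 g

4.20 g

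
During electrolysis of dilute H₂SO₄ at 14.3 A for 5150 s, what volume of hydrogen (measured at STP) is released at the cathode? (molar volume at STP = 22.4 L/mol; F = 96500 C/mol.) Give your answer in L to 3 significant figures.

Q = 14.3 A × 5150 s = 73650 C
Moles of electrons = 73650 / 96500 = 0.7632 mol
2H⁺ + 2e⁻ → H₂, so n(H₂) = 0.7632 / 2 = 0.3816 mol
V = 0.3816 × 22.4 = 8.548 L

8.55 L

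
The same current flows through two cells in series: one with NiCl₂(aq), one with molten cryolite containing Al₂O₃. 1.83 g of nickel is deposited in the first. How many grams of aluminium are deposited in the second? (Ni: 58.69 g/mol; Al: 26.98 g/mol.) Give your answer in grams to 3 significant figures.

n(Ni) = 1.83 / 58.69 = 0.03118 mol
Ni²⁺ + 2e⁻ → Ni, so n(e⁻) = 2 × 0.03118 = 0.06236 mol
Same current for the same time ⇒ same n(e⁻) = 0.06236 mol in both cells.
Al³⁺ + 3e⁻ → Al, so n(Al) = 0.06236 / 3 = 0.02079 mol
m(Al) = 0.02079 × 26.98 = 0.561 g

0.561 g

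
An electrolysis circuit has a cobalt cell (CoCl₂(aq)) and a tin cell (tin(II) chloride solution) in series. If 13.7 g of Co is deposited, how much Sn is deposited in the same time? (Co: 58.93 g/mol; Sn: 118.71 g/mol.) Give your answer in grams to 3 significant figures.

27.6 g

n(Co) = 13.7 / 58.93 = 0.2325 mol
Co²⁺ + 2e⁻ → Co, so n(e⁻) = 2 × 0.2325 = 0.4650 mol
The cells are in series, so the same charge (and hence the same n(e⁻) = 0.4650 mol) passes through both.
Sn²⁺ + 2e⁻ → Sn, so n(Sn) = 0.4650 / 2 = 0.2325 mol
m(Sn) = 0.2325 × 118.71 = 27.6 g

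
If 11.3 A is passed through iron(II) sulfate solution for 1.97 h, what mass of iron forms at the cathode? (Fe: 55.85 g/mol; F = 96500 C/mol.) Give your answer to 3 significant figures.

Q = 11.3 A × 7092 s = 80140 C
Moles of electrons = 80140 / 96500 = 0.8305 mol
Fe²⁺ + 2e⁻ → Fe, so n(Fe) = 0.8305 / 2 = 0.4153 mol
m = 0.4153 × 55.85 = 23.2 g

23.2 g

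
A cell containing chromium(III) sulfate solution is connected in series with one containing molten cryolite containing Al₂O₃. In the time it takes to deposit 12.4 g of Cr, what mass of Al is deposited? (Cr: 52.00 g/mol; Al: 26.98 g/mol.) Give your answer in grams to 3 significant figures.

6.43 g

n(Cr) = 12.4 / 52.00 = 0.2385 mol
Cr³⁺ + 3e⁻ → Cr, so n(e⁻) = 3 × 0.2385 = 0.7155 mol
Since the cells are in series, n(e⁻) in the Al cell is also 0.7155 mol.
Al³⁺ + 3e⁻ → Al, so n(Al) = 0.7155 / 3 = 0.2385 mol
m(Al) = 0.2385 × 26.98 = 6.43 g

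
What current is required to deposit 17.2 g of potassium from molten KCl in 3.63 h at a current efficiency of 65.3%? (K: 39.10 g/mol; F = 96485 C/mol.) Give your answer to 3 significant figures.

n(K) = 17.2 / 39.10 = 0.4399 mol
K⁺ + e⁻ → K, so n(e⁻) = 0.4399 mol
Q = 0.4399 × 96485 / 0.653 = 65000 C
I = Q / t = 65000 / 13068 s = 4.97 A

4.97 A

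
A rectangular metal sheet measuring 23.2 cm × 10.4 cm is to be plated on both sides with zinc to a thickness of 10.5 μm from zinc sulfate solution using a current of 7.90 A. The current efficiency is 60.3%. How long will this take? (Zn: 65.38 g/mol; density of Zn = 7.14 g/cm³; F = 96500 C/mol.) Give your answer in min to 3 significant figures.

37.4 min

Plated area = 2 × 23.2 × 10.4 = 482.6 cm²
Volume = 482.6 × 10.5×10⁻⁴ cm = 0.5067 cm³
m(Zn) = 0.5067 × 7.14 = 3.618 g
n(Zn) = 3.618 / 65.38 = 0.05534 mol; n(e⁻) = 2 × 0.05534 = 0.1107 mol
Q = 0.1107 × 96500 / 0.603 = 17720 C
t = 17720 / 7.90 = 2243 s = 37.4 min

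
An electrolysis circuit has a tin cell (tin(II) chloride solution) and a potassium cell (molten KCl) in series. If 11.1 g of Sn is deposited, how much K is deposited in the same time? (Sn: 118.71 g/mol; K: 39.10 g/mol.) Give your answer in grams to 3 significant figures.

n(Sn) = 11.1 / 118.71 = 0.09351 mol
Sn²⁺ + 2e⁻ → Sn, so n(e⁻) = 2 × 0.09351 = 0.1870 mol
In series, the same 0.1870 mol of electrons flows through the second cell.
K⁺ + e⁻ → K, so n(K) = 0.1870 mol
m(K) = 0.1870 × 39.10 = 7.31 g

7.31 g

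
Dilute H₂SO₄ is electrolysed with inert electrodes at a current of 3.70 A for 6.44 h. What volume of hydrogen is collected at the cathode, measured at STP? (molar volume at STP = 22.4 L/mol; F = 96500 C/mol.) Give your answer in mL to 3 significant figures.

Q = 3.70 A × 23184 s = 85780 C
n(e⁻) = 85780 / 96500 = 0.8889 mol
2H⁺ + 2e⁻ → H₂, so n(H₂) = 0.8889 / 2 = 0.4445 mol
V = 0.4445 × 22.4 = 9.957 L
= 9960 mL

9960 mL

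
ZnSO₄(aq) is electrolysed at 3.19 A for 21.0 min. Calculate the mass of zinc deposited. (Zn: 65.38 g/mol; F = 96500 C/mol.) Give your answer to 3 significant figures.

1.36 g

Charge passed = 3.19 × 1260 = 4019 C
n(e⁻) = Q/F = 4019/96500 = 0.04165 mol
Zn²⁺ + 2e⁻ → Zn, so n(Zn) = 0.04165 / 2 = 0.02083 mol
m = 0.02083 × 65.38 = 1.36 g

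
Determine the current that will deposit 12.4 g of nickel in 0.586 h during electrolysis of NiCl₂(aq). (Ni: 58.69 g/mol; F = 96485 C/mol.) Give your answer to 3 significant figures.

n(Ni) = 12.4 / 58.69 = 0.2113 mol
Ni²⁺ + 2e⁻ → Ni, so n(e⁻) = 2 × 0.2113 = 0.4226 mol
Q = 0.4226 × 96485 = 40770 C
I = Q / t = 40770 / 2109.6 s = 19.3 A

19.3 A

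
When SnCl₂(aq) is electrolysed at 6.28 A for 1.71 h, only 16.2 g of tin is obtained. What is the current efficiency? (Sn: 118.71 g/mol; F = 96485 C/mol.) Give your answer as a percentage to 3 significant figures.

68.1%

Q = 6.28 × 6156 = 38660 C
n(e⁻) = 38660 / 96485 = 0.4007 mol
Sn²⁺ + 2e⁻ → Sn, so theoretical n(Sn) = 0.2004 mol → 23.79 g
Efficiency = 16.2 / 23.79 = 0.6810 = 68.1%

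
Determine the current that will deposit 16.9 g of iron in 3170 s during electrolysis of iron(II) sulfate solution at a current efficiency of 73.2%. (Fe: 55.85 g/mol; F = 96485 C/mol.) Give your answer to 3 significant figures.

25.2 A

n(Fe) = 16.9 / 55.85 = 0.3026 mol
Fe²⁺ + 2e⁻ → Fe, so n(e⁻) = 2 × 0.3026 = 0.6052 mol
Q = 0.6052 × 96485 / 0.732 = 79770 C
I = Q / t = 79770 / 3170 s = 25.2 A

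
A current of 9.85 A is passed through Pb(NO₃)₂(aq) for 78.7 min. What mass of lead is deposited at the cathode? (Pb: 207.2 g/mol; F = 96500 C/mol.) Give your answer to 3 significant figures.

49.9 g

Q = It = 9.85 × 4722 = 46510 C
n(e⁻) = 46510 / 96500 = 0.4820 mol
Pb²⁺ + 2e⁻ → Pb, so n(Pb) = 0.4820 / 2 = 0.2410 mol
m = 0.2410 × 207.2 = 49.9 g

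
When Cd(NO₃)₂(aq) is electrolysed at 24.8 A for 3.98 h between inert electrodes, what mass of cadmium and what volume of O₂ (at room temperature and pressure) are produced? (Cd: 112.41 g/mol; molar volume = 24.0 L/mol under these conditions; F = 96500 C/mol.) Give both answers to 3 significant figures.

Q = 24.8 × 14328 = 3.553×10^5 C; n(e⁻) = 3.553×10^5 / 96500 = 3.682 mol
Cathode: Cd²⁺ + 2e⁻ → Cd → n(Cd) = 3.682/2 = 1.841 mol → 207 g
Anode: 2H₂O → O₂ + 4H⁺ + 4e⁻ → n(O₂) = 3.682/4 = 0.9205 mol → 22.1 L

207 g Cd; 22.1 L O₂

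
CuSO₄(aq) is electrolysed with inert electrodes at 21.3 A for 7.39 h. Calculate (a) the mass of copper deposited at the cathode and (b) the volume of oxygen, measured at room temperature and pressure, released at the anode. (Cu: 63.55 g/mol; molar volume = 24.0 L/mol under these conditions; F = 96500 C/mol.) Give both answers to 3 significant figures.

Q = 21.3 × 26604 = 5.667×10^5 C; n(e⁻) = 5.667×10^5 / 96500 = 5.873 mol
Cathode: Cu²⁺ + 2e⁻ → Cu → n(Cu) = 5.873/2 = 2.937 mol → 187 g
Anode: 2H₂O → O₂ + 4H⁺ + 4e⁻ → n(O₂) = 5.873/4 = 1.468 mol → 35.2 L

187 g Cu; 35.2 L O₂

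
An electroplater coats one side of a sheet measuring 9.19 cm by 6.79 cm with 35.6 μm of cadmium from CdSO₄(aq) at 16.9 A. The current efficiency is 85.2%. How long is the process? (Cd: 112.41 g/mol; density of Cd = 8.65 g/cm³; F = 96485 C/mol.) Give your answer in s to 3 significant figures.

229 s

Plated area = 9.19 × 6.79 = 62.40 cm²
Volume = 62.40 × 35.6×10⁻⁴ cm = 0.2221 cm³
m(Cd) = 0.2221 × 8.65 = 1.921 g
n(Cd) = 1.921 / 112.41 = 0.01709 mol; n(e⁻) = 2 × 0.01709 = 0.03418 mol
Q = 0.03418 × 96485 / 0.852 = 3871 C
t = 3871 / 16.9 = 229.1 s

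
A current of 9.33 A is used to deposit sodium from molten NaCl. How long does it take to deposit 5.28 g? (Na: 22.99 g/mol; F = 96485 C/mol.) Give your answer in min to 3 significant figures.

n(Na) = 5.28 / 22.99 = 0.2297 mol
Na⁺ + e⁻ → Na, so n(e⁻) = 0.2297 mol
Q = 0.2297 × 96485 = 22160 C
t = Q / I = 22160 / 9.33 = 2375 s = 39.6 min

39.6 min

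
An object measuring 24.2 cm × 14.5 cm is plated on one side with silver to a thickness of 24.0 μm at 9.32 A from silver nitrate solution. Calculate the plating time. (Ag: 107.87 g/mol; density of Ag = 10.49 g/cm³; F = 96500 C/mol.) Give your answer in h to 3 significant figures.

0.236 h

Plated area = 24.2 × 14.5 = 350.9 cm²
Volume = 350.9 × 24.0×10⁻⁴ cm = 0.8422 cm³
m(Ag) = 0.8422 × 10.49 = 8.835 g
n(Ag) = 8.835 / 107.87 = 0.08190 mol; n(e⁻) = 0.08190 mol
Q = 0.08190 × 96500 = 7903 C
t = 7903 / 9.32 = 848.0 s = 0.236 h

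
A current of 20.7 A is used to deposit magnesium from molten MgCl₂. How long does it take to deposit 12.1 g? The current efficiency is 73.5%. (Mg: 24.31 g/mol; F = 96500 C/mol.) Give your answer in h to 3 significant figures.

n(Mg) = 12.1 / 24.31 = 0.4977 mol
Mg²⁺ + 2e⁻ → Mg, so n(e⁻) = 2 × 0.4977 = 0.9954 mol
Q = 0.9954 × 96500 / 0.735 = 1.307×10^5 C
t = Q / I = 1.307×10^5 / 20.7 = 6314 s = 1.75 h

1.75 h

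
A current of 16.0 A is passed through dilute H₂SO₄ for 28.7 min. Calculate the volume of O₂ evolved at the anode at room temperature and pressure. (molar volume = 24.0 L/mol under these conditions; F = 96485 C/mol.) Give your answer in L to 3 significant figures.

Charge passed = 16.0 × 1722 = 27550 C
n(e⁻) = Q/F = 27550/96485 = 0.2855 mol
2H₂O → O₂ + 4H⁺ + 4e⁻, so n(O₂) = 0.2855 / 4 = 0.07138 mol
V = 0.07138 × 24.0 = 1.713 L

1.71 L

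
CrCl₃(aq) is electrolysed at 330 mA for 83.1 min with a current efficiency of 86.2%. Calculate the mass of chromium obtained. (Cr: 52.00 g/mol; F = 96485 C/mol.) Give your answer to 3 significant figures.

0.255 g

Q = 0.330 × 4986 = 1645 C
n(e⁻) = 1645 / 96485 = 0.01705 mol
Cr³⁺ + 3e⁻ → Cr, so theoretical m(Cr) = 0.005683 × 52.00 = 0.2955 g
Actual mass = 86.2% × 0.2955 = 0.255 g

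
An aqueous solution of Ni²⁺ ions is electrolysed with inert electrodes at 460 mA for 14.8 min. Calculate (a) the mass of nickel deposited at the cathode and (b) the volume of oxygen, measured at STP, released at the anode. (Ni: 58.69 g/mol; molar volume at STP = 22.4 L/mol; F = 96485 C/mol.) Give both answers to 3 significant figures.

Q = 0.460 × 888 = 408.5 C; n(e⁻) = 408.5 / 96485 = 0.004234 mol
Cathode: Ni²⁺ + 2e⁻ → Ni → n(Ni) = 0.004234/2 = 0.002117 mol → 0.124 g
Anode: 2H₂O → O₂ + 4H⁺ + 4e⁻ → n(O₂) = 0.004234/4 = 0.001059 mol → 0.0237 L

0.124 g Ni; 0.0237 L O₂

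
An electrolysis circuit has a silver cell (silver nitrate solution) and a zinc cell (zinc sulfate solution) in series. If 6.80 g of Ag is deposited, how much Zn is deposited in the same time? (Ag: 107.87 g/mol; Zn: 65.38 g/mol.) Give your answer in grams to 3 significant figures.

n(Ag) = 6.80 / 107.87 = 0.06304 mol
Ag⁺ + e⁻ → Ag, so n(e⁻) = 0.06304 mol
Since the cells are in series, n(e⁻) in the Zn cell is also 0.06304 mol.
Zn²⁺ + 2e⁻ → Zn, so n(Zn) = 0.06304 / 2 = 0.03152 mol
m(Zn) = 0.03152 × 65.38 = 2.06 g

2.06 g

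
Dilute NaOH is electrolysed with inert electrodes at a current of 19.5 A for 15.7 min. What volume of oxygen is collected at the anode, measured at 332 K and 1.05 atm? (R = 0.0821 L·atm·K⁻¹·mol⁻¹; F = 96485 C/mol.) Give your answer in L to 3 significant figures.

Q = It = 19.5 × 942 = 18370 C
Moles of electrons = 18370 / 96485 = 0.1904 mol
2H₂O → O₂ + 4H⁺ + 4e⁻, so n(O₂) = 0.1904 / 4 = 0.04760 mol
V = nRT/P = 0.04760 × 0.0821 × 332 / 1.05 = 1.236 L

1.24 L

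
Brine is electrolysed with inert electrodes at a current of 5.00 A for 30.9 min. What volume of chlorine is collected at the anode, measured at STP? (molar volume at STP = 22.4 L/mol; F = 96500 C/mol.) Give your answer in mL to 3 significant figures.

Q = 5.00 A × 1854 s = 9270 C
n(e⁻) = 9270 / 96500 = 0.09606 mol
2Cl⁻ → Cl₂ + 2e⁻, so n(Cl₂) = 0.09606 / 2 = 0.04803 mol
V = 0.04803 × 22.4 = 1.076 L
= 1080 mL

1080 mL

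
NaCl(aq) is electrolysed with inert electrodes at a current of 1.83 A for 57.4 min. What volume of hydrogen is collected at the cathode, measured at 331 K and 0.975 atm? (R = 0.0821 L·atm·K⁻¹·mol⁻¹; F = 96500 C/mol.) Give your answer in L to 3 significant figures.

0.910 L

Q = 1.83 A × 3444 s = 6303 C
n(e⁻) = 6303 / 96500 = 0.06532 mol
2H⁺ + 2e⁻ → H₂, so n(H₂) = 0.06532 / 2 = 0.03266 mol
V = nRT/P = 0.03266 × 0.0821 × 331 / 0.975 = 0.9103 L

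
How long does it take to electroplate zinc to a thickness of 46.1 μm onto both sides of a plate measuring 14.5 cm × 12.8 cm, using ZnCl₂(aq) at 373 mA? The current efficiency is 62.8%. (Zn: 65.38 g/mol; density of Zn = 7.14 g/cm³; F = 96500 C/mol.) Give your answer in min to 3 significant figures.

Plated area = 2 × 14.5 × 12.8 = 371.2 cm²
Volume = 371.2 × 46.1×10⁻⁴ cm = 1.711 cm³
m(Zn) = 1.711 × 7.14 = 12.22 g
n(Zn) = 12.22 / 65.38 = 0.1869 mol; n(e⁻) = 2 × 0.1869 = 0.3738 mol
Q = 0.3738 × 96500 / 0.628 = 57440 C
t = 57440 / 0.373 = 1.540×10^5 s = 2570 min

2570 min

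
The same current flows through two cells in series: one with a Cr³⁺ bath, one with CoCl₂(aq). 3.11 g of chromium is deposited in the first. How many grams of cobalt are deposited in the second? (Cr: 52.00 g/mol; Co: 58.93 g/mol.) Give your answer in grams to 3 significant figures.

n(Cr) = 3.11 / 52.00 = 0.05981 mol
Cr³⁺ + 3e⁻ → Cr, so n(e⁻) = 3 × 0.05981 = 0.1794 mol
Same current for the same time ⇒ same n(e⁻) = 0.1794 mol in both cells.
Co²⁺ + 2e⁻ → Co, so n(Co) = 0.1794 / 2 = 0.08970 mol
m(Co) = 0.08970 × 58.93 = 5.29 g

5.29 g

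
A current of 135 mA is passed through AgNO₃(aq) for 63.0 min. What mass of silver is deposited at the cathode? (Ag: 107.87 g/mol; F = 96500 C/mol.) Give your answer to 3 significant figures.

0.570 g

Charge passed = 0.135 × 3780 = 510.3 C
n(e⁻) = 510.3 / 96500 = 0.005288 mol
Ag⁺ + e⁻ → Ag, so n(Ag) = 0.005288 mol
m = 0.005288 × 107.87 = 0.570 g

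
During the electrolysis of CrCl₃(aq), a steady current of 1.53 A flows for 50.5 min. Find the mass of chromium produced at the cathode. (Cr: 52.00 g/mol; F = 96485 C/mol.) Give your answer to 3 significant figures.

Charge passed = 1.53 × 3030 = 4636 C
Moles of electrons = 4636 / 96485 = 0.04805 mol
Cr³⁺ + 3e⁻ → Cr, so n(Cr) = 0.04805 / 3 = 0.01602 mol
m = 0.01602 × 52.00 = 0.833 g

0.833 g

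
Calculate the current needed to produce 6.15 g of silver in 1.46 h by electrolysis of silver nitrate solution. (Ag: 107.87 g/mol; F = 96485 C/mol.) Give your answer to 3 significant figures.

n(Ag) = 6.15 / 107.87 = 0.05701 mol
Ag⁺ + e⁻ → Ag, so n(e⁻) = 0.05701 mol
Q = 0.05701 × 96485 = 5501 C
I = Q / t = 5501 / 5256 s = 1.05 A

1.05 A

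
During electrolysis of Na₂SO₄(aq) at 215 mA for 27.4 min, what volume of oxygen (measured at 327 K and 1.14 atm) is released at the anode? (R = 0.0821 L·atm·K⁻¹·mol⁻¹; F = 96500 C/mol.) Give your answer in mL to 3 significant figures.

Q = 0.215 A × 1644 s = 353.5 C
Moles of electrons = 353.5 / 96500 = 0.003663 mol
2H₂O → O₂ + 4H⁺ + 4e⁻, so n(O₂) = 0.003663 / 4 = 9.158×10^-4 mol
V = nRT/P = 9.158×10^-4 × 0.0821 × 327 / 1.14 = 0.02157 L
= 21.6 mL

21.6 mL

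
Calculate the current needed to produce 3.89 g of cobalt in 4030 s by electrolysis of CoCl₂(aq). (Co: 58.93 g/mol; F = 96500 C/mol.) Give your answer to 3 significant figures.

n(Co) = 3.89 / 58.93 = 0.06601 mol
Co²⁺ + 2e⁻ → Co, so n(e⁻) = 2 × 0.06601 = 0.1320 mol
Q = 0.1320 × 96500 = 12740 C
I = Q / t = 12740 / 4030 s = 3.16 A

3.16 A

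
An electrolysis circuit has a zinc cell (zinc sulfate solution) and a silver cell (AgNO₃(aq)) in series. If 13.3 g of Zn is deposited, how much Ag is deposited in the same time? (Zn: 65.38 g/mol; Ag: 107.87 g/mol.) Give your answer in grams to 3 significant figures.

n(Zn) = 13.3 / 65.38 = 0.2034 mol
Zn²⁺ + 2e⁻ → Zn, so n(e⁻) = 2 × 0.2034 = 0.4068 mol
Since the cells are in series, n(e⁻) in the Ag cell is also 0.4068 mol.
Ag⁺ + e⁻ → Ag, so n(Ag) = 0.4068 mol
m(Ag) = 0.4068 × 107.87 = 43.9 g

43.9 g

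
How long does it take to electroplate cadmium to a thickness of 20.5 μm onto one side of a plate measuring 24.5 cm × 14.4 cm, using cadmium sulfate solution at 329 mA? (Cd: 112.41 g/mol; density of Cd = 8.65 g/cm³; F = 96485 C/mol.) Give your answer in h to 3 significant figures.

9.07 h

Plated area = 24.5 × 14.4 = 352.8 cm²
Volume = 352.8 × 20.5×10⁻⁴ cm = 0.7232 cm³
m(Cd) = 0.7232 × 8.65 = 6.256 g
n(Cd) = 6.256 / 112.41 = 0.05565 mol; n(e⁻) = 2 × 0.05565 = 0.1113 mol
Q = 0.1113 × 96485 = 10740 C
t = 10740 / 0.329 = 32640 s = 9.07 h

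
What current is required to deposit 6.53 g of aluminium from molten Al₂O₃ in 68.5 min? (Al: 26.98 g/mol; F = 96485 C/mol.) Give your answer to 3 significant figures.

n(Al) = 6.53 / 26.98 = 0.2420 mol
Al³⁺ + 3e⁻ → Al, so n(e⁻) = 3 × 0.2420 = 0.7260 mol
Q = 0.7260 × 96485 = 70050 C
I = Q / t = 70050 / 4110 s = 17.0 A

17.0 A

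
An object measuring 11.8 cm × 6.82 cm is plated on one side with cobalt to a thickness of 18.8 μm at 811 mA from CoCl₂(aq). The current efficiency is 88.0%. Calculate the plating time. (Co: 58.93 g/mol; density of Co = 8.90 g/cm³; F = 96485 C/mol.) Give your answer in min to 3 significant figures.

103 min

Plated area = 11.8 × 6.82 = 80.48 cm²
Volume = 80.48 × 18.8×10⁻⁴ cm = 0.1513 cm³
m(Co) = 0.1513 × 8.90 = 1.347 g
n(Co) = 1.347 / 58.93 = 0.02286 mol; n(e⁻) = 2 × 0.02286 = 0.04572 mol
Q = 0.04572 × 96485 / 0.880 = 5013 C
t = 5013 / 0.811 = 6181 s = 103 min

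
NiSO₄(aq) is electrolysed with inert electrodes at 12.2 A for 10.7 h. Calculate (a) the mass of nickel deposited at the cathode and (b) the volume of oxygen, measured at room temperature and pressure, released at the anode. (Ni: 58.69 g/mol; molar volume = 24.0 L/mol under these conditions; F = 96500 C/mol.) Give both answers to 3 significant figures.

143 g Ni; 29.2 L O₂

Q = 12.2 × 38520 = 4.699×10^5 C; n(e⁻) = 4.699×10^5 / 96500 = 4.869 mol
Cathode: Ni²⁺ + 2e⁻ → Ni → n(Ni) = 4.869/2 = 2.435 mol → 143 g
Anode: 2H₂O → O₂ + 4H⁺ + 4e⁻ → n(O₂) = 4.869/4 = 1.217 mol → 29.2 L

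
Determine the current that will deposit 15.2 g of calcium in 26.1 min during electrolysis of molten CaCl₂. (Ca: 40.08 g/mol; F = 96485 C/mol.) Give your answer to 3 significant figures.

46.7 A

n(Ca) = 15.2 / 40.08 = 0.3792 mol
Ca²⁺ + 2e⁻ → Ca, so n(e⁻) = 2 × 0.3792 = 0.7584 mol
Q = 0.7584 × 96485 = 73170 C
I = Q / t = 73170 / 1566 s = 46.7 A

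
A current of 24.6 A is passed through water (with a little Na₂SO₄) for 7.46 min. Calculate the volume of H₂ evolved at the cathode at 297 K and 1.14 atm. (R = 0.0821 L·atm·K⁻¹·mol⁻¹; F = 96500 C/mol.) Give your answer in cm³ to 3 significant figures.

Q = 24.6 A × 447.6 s = 11010 C
n(e⁻) = Q/F = 11010/96500 = 0.1141 mol
2H⁺ + 2e⁻ → H₂, so n(H₂) = 0.1141 / 2 = 0.05705 mol
V = nRT/P = 0.05705 × 0.0821 × 297 / 1.14 = 1.220 L
= 1220 cm³

1220 cm³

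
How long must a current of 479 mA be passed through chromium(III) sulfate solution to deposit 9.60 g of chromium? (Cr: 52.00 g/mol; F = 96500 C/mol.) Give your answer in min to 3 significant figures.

1860 min

n(Cr) = 9.60 / 52.00 = 0.1846 mol
Cr³⁺ + 3e⁻ → Cr, so n(e⁻) = 3 × 0.1846 = 0.5538 mol
Q = 0.5538 × 96500 = 53440 C
t = Q / I = 53440 / 0.479 = 1.116×10^5 s = 1860 min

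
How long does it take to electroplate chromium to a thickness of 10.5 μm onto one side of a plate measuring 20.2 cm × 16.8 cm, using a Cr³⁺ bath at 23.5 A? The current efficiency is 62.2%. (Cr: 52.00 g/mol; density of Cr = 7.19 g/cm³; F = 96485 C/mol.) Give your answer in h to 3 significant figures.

0.271 h

Plated area = 20.2 × 16.8 = 339.4 cm²
Volume = 339.4 × 10.5×10⁻⁴ cm = 0.3564 cm³
m(Cr) = 0.3564 × 7.19 = 2.563 g
n(Cr) = 2.563 / 52.00 = 0.04929 mol; n(e⁻) = 3 × 0.04929 = 0.1479 mol
Q = 0.1479 × 96485 / 0.622 = 22940 C
t = 22940 / 23.5 = 976.2 s = 0.271 h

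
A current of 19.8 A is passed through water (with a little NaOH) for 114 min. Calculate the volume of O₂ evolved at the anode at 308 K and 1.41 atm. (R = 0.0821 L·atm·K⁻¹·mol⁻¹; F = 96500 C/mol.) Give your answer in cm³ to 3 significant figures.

6290 cm³

Charge passed = 19.8 × 6840 = 1.354×10^5 C
n(e⁻) = 1.354×10^5 / 96500 = 1.403 mol
2H₂O → O₂ + 4H⁺ + 4e⁻, so n(O₂) = 1.403 / 4 = 0.3508 mol
V = nRT/P = 0.3508 × 0.0821 × 308 / 1.41 = 6.291 L
= 6290 cm³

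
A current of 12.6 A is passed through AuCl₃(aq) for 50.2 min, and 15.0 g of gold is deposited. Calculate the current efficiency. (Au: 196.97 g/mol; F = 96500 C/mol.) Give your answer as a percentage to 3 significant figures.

Q = 12.6 × 3012 = 37950 C
n(e⁻) = 37950 / 96500 = 0.3933 mol
Au³⁺ + 3e⁻ → Au, so theoretical n(Au) = 0.1311 mol → 25.82 g
Efficiency = 15.0 / 25.82 = 0.5809 = 58.1%

58.1%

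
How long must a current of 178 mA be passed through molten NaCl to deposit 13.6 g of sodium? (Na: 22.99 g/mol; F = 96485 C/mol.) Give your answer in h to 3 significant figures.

89.1 h

n(Na) = 13.6 / 22.99 = 0.5916 mol
Na⁺ + e⁻ → Na, so n(e⁻) = 0.5916 mol
Q = 0.5916 × 96485 = 57080 C
t = Q / I = 57080 / 0.178 = 3.207×10^5 s = 89.1 h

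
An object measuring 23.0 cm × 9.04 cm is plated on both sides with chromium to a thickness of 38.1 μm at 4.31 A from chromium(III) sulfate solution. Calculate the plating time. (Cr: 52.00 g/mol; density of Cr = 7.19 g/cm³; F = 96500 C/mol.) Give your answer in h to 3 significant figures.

4.09 h

Plated area = 2 × 23.0 × 9.04 = 415.8 cm²
Volume = 415.8 × 38.1×10⁻⁴ cm = 1.584 cm³
m(Cr) = 1.584 × 7.19 = 11.39 g
n(Cr) = 11.39 / 52.00 = 0.2190 mol; n(e⁻) = 3 × 0.2190 = 0.6570 mol
Q = 0.6570 × 96500 = 63400 C
t = 63400 / 4.31 = 14710 s = 4.09 h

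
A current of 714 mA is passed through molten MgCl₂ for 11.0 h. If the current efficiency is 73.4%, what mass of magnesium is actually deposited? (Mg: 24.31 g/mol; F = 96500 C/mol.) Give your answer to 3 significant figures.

2.61 g

Q = 0.714 × 39600 = 28270 C
n(e⁻) = 28270 / 96500 = 0.2930 mol
Mg²⁺ + 2e⁻ → Mg, so theoretical m(Mg) = 0.1465 × 24.31 = 3.561 g
Actual mass = 73.4% × 3.561 = 2.61 g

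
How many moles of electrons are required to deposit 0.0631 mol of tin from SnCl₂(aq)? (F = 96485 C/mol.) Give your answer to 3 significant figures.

Sn²⁺ + 2e⁻ → Sn, so n(e⁻) = 2 × 0.0631 = 0.1262 mol

0.126 mol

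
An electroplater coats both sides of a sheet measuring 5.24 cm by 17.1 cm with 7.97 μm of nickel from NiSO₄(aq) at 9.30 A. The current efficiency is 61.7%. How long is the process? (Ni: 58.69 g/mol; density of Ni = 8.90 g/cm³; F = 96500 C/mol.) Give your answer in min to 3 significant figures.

Plated area = 2 × 5.24 × 17.1 = 179.2 cm²
Volume = 179.2 × 7.97×10⁻⁴ cm = 0.1428 cm³
m(Ni) = 0.1428 × 8.90 = 1.271 g
n(Ni) = 1.271 / 58.69 = 0.02166 mol; n(e⁻) = 2 × 0.02166 = 0.04332 mol
Q = 0.04332 × 96500 / 0.617 = 6775 C
t = 6775 / 9.30 = 728.5 s = 12.1 min

12.1 min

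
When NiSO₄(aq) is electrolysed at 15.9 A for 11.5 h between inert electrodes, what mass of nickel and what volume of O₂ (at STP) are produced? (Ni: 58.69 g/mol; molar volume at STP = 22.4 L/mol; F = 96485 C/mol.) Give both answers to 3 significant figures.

200 g Ni; 38.2 L O₂

Q = 15.9 × 41400 = 6.583×10^5 C; n(e⁻) = 6.583×10^5 / 96485 = 6.823 mol
Cathode: Ni²⁺ + 2e⁻ → Ni → n(Ni) = 6.823/2 = 3.412 mol → 200 g
Anode: 2H₂O → O₂ + 4H⁺ + 4e⁻ → n(O₂) = 6.823/4 = 1.706 mol → 38.2 L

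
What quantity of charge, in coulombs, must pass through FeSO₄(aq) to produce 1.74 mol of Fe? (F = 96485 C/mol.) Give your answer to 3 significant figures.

3.36×10^5 C

Fe²⁺ + 2e⁻ → Fe, so n(e⁻) = 2 × 1.74 = 3.480 mol
Q = 3.480 × 96485 = 3.358×10^5 C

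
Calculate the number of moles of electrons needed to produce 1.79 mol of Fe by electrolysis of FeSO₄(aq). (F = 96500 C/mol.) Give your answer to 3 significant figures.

3.58 mol

Fe²⁺ + 2e⁻ → Fe, so n(e⁻) = 2 × 1.79 = 3.580 mol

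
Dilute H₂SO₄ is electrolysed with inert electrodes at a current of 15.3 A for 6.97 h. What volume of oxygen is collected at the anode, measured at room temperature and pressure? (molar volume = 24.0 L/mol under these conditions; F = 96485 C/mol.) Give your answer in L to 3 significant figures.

23.9 L

Q = 15.3 A × 25092 s = 3.839×10^5 C
Moles of electrons = 3.839×10^5 / 96485 = 3.979 mol
2H₂O → O₂ + 4H⁺ + 4e⁻, so n(O₂) = 3.979 / 4 = 0.9948 mol
V = 0.9948 × 24.0 = 23.88 L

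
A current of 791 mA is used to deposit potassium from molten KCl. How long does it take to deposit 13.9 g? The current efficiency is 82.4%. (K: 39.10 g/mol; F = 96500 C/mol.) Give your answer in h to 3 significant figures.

n(K) = 13.9 / 39.10 = 0.3555 mol
K⁺ + e⁻ → K, so n(e⁻) = 0.3555 mol
Q = 0.3555 × 96500 / 0.824 = 41630 C
t = Q / I = 41630 / 0.791 = 52630 s = 14.6 h

14.6 h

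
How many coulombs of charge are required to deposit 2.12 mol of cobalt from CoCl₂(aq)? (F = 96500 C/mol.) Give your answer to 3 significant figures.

4.09×10^5 C

Co²⁺ + 2e⁻ → Co, so n(e⁻) = 2 × 2.12 = 4.240 mol
Q = 4.240 × 96500 = 4.092×10^5 C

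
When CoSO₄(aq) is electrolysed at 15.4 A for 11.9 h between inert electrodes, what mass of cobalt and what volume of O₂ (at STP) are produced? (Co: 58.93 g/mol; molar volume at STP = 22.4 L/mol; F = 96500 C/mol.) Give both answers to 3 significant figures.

201 g Co; 38.3 L O₂

Q = 15.4 × 42840 = 6.597×10^5 C; n(e⁻) = 6.597×10^5 / 96500 = 6.836 mol
Cathode: Co²⁺ + 2e⁻ → Co → n(Co) = 6.836/2 = 3.418 mol → 201 g
Anode: 2H₂O → O₂ + 4H⁺ + 4e⁻ → n(O₂) = 6.836/4 = 1.709 mol → 38.3 L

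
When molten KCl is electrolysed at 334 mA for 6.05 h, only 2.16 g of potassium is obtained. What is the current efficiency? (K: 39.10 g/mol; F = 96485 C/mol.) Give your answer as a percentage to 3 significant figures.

73.3%

Q = 0.334 × 21780 = 7275 C
n(e⁻) = 7275 / 96485 = 0.07540 mol
K⁺ + e⁻ → K, so theoretical n(K) = 0.07540 mol → 2.948 g
Efficiency = 2.16 / 2.948 = 0.7327 = 73.3%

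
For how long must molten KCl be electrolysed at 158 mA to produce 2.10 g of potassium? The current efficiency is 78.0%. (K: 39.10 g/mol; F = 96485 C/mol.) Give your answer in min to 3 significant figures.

n(K) = 2.10 / 39.10 = 0.05371 mol
K⁺ + e⁻ → K, so n(e⁻) = 0.05371 mol
Q = 0.05371 × 96485 / 0.780 = 6644 C
t = Q / I = 6644 / 0.158 = 42050 s = 701 min

701 min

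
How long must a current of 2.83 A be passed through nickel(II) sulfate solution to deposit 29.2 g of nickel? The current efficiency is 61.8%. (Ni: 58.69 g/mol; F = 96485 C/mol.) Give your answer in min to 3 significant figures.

n(Ni) = 29.2 / 58.69 = 0.4975 mol
Ni²⁺ + 2e⁻ → Ni, so n(e⁻) = 2 × 0.4975 = 0.9950 mol
Q = 0.9950 × 96485 / 0.618 = 1.553×10^5 C
t = Q / I = 1.553×10^5 / 2.83 = 54880 s = 915 min

915 min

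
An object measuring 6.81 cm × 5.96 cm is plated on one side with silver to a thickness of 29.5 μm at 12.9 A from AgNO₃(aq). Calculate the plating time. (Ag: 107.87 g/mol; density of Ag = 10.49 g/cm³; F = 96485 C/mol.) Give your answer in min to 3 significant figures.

Plated area = 6.81 × 5.96 = 40.59 cm²
Volume = 40.59 × 29.5×10⁻⁴ cm = 0.1197 cm³
m(Ag) = 0.1197 × 10.49 = 1.256 g
n(Ag) = 1.256 / 107.87 = 0.01164 mol; n(e⁻) = 0.01164 mol
Q = 0.01164 × 96485 = 1123 C
t = 1123 / 12.9 = 87.05 s = 1.45 min

1.45 min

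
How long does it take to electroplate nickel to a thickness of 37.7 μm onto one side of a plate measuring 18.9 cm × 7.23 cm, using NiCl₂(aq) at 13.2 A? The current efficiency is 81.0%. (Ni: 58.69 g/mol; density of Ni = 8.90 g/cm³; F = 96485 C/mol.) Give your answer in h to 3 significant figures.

0.392 h

Plated area = 18.9 × 7.23 = 136.6 cm²
Volume = 136.6 × 37.7×10⁻⁴ cm = 0.5150 cm³
m(Ni) = 0.5150 × 8.90 = 4.584 g
n(Ni) = 4.584 / 58.69 = 0.07811 mol; n(e⁻) = 2 × 0.07811 = 0.1562 mol
Q = 0.1562 × 96485 / 0.810 = 18610 C
t = 18610 / 13.2 = 1410 s = 0.392 h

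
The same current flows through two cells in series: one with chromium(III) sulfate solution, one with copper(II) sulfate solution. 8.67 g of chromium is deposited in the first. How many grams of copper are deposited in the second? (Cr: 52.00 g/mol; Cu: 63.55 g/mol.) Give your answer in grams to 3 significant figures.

15.9 g

n(Cr) = 8.67 / 52.00 = 0.1667 mol
Cr³⁺ + 3e⁻ → Cr, so n(e⁻) = 3 × 0.1667 = 0.5001 mol
Same current for the same time ⇒ same n(e⁻) = 0.5001 mol in both cells.
Cu²⁺ + 2e⁻ → Cu, so n(Cu) = 0.5001 / 2 = 0.2501 mol
m(Cu) = 0.2501 × 63.55 = 15.9 g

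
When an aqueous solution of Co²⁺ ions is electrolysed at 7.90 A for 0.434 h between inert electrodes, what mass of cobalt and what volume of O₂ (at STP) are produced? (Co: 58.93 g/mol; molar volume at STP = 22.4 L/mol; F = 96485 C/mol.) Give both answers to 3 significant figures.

Q = 7.90 × 1562.4 = 12340 C; n(e⁻) = 12340 / 96485 = 0.1279 mol
Cathode: Co²⁺ + 2e⁻ → Co → n(Co) = 0.1279/2 = 0.06395 mol → 3.77 g
Anode: 2H₂O → O₂ + 4H⁺ + 4e⁻ → n(O₂) = 0.1279/4 = 0.03198 mol → 0.716 L

3.77 g Co; 0.716 L O₂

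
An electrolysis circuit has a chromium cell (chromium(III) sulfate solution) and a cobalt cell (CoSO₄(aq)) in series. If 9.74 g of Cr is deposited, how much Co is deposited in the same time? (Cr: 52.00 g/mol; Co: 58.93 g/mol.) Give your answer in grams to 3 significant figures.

16.6 g

n(Cr) = 9.74 / 52.00 = 0.1873 mol
Cr³⁺ + 3e⁻ → Cr, so n(e⁻) = 3 × 0.1873 = 0.5619 mol
Same current for the same time ⇒ same n(e⁻) = 0.5619 mol in both cells.
Co²⁺ + 2e⁻ → Co, so n(Co) = 0.5619 / 2 = 0.2810 mol
m(Co) = 0.2810 × 58.93 = 16.6 g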